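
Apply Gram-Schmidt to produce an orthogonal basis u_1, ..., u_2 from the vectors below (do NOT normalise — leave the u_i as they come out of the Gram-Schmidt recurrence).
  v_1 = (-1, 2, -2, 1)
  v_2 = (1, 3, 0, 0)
Orthogonal basis:
  u_1 = (-1, 2, -2, 1)
  u_2 = (3/2, 2, 1, -1/2)

Apply the Gram-Schmidt recurrence
  u_1 = v_1
  u_i = v_i − Σ_{j<i} ((v_i · u_j) / (u_j · u_j)) · u_j.

Step by step this gives:
  u_1 = (-1, 2, -2, 1)
  u_2 = (3/2, 2, 1, -1/2)

Orthogonality check:
  u_2 · u_1 = 0 (should be 0)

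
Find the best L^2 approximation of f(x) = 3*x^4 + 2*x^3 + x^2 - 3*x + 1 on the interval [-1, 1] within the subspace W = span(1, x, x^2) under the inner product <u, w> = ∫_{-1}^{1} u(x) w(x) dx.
g(x) = 25*x^2/7 - 9*x/5 + 26/35

The best approximation g ∈ W is the orthogonal projection of f onto W. Writing g = a_0 + a_1 x + a_2 x^2, the coefficients solve the normal equations G · a = b where
  G_{ij} = <φ_i, φ_j> and b_i = <f, φ_i>, with φ_0 = 1, φ_1 = x, φ_2 = x^2.
G =
  [2, 0, 2/3]
  [0, 2/3, 0]
  [2/3, 0, 2/5],
b = (58/15, -6/5, 202/105).
Solving gives a_0 = 26/35, a_1 = -9/5, a_2 = 25/7, so
  g(x) = 25*x^2/7 - 9*x/5 + 26/35.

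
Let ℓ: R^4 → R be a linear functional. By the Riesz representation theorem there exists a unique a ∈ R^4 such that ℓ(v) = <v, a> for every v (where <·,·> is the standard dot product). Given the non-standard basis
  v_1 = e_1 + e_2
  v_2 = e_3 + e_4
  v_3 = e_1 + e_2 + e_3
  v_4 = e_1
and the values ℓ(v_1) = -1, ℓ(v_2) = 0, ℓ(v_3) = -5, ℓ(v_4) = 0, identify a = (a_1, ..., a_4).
a = (0, -1, -4, 4)

Write a = (a_1, ..., a_4) in the standard basis. For each basis vector v_i, ℓ(v_i) = <v_i, a> is a linear equation in the a_j's. Collect the n equations into a matrix system V a = ℓ, where row i of V is v_i (expressed in the standard basis). Since V is invertible (lower-triangular with 1s on the diagonal, up to permutation), solve by back-substitution:
  V =
[[1, 1, 0, 0],
 [0, 0, 1, 1],
 [1, 1, 1, 0],
 [1, 0, 0, 0]]
  V a = (-1, 0, -5, 0)
Solving gives a = (0, -1, -4, 4).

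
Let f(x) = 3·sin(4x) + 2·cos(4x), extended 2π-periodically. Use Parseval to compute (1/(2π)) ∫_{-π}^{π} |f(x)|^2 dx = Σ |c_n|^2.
Σ |c_n|^2 = 13/2

Expand |f|^2 and use orthogonality of {sin(nx), cos(mx)} on [-π, π]:
  ∫_{-π}^{π} sin(nx)^2 dx = π, ∫ cos(mx)^2 dx = π, and cross terms integrate to 0.
So ∫_{-π}^{π} f(x)^2 dx = 3^2 · π + 2^2 · π = (9 + 4)π.
Divide by 2π: (9 + 4)/2 = 13/2.
By Parseval, this equals Σ |c_n|^2.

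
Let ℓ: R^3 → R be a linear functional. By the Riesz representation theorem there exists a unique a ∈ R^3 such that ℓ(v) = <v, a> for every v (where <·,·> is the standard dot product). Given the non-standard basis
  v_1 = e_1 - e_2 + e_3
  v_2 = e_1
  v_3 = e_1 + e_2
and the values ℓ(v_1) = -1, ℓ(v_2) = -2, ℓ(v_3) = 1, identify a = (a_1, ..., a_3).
a = (-2, 3, 4)

Write a = (a_1, ..., a_3) in the standard basis. For each basis vector v_i, ℓ(v_i) = <v_i, a> is a linear equation in the a_j's. Collect the n equations into a matrix system V a = ℓ, where row i of V is v_i (expressed in the standard basis). Since V is invertible (lower-triangular with 1s on the diagonal, up to permutation), solve by back-substitution:
  V =
[[1, -1, 1],
 [1, 0, 0],
 [1, 1, 0]]
  V a = (-1, -2, 1)
Solving gives a = (-2, 3, 4).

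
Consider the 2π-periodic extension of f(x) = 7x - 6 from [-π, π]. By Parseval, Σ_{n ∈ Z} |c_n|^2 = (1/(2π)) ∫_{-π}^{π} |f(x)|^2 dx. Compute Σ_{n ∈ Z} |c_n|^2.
Σ |c_n|^2 = 49π^2/3 + 36

Expand and integrate term by term over [-π, π]:
  ∫ (7x)^2 dx = 49·(2π^3/3); ∫ 2·7·(-6)·x dx = 0 (odd integrand); ∫ (-6)^2 dx = 36·2π.
So (1/(2π)) ∫_{-π}^{π} (7x - 6)^2 dx = 49π^2/3 + 36 = 49π^2/3 + 36.
Parseval ⇒ Σ |c_n|^2 = 49π^2/3 + 36.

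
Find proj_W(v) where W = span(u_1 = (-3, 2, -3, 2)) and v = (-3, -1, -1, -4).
proj_W(v) = (-3/13, 2/13, -3/13, 2/13)

Set up U = [u_1 | ... | u_1] ∈ R^(4×1). The projector onto W = col(U) is P = U (U^T U)^(-1) U^T.
Compute U^T U =
  [26],
and U^T v = (2).
Solve U^T U · c = U^T v for the coefficients: c = (1/13). The projection is proj_W(v) = U c.
Check: (v - proj_W(v)) · u_1 = 0  (should be 0).
Result: proj_W(v) = (-3/13, 2/13, -3/13, 2/13).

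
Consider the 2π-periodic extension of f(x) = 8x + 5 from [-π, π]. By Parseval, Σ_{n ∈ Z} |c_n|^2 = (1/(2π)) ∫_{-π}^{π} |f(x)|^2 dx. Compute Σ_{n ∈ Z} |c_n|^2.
Σ |c_n|^2 = 64π^2/3 + 25

Expand and integrate term by term over [-π, π]:
  ∫ (8x)^2 dx = 64·(2π^3/3); ∫ 2·8·(5)·x dx = 0 (odd integrand); ∫ 5^2 dx = 25·2π.
So (1/(2π)) ∫_{-π}^{π} (8x + 5)^2 dx = 64π^2/3 + 25 = 64π^2/3 + 25.
Parseval ⇒ Σ |c_n|^2 = 64π^2/3 + 25.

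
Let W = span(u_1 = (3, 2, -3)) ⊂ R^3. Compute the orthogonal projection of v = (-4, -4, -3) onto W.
proj_W(v) = (-3/2, -1, 3/2)

Set up U = [u_1 | ... | u_1] ∈ R^(3×1). The projector onto W = col(U) is P = U (U^T U)^(-1) U^T.
Compute U^T U =
  [22],
and U^T v = (-11).
Solve U^T U · c = U^T v for the coefficients: c = (-1/2). The projection is proj_W(v) = U c.
Check: (v - proj_W(v)) · u_1 = 0  (should be 0).
Result: proj_W(v) = (-3/2, -1, 3/2).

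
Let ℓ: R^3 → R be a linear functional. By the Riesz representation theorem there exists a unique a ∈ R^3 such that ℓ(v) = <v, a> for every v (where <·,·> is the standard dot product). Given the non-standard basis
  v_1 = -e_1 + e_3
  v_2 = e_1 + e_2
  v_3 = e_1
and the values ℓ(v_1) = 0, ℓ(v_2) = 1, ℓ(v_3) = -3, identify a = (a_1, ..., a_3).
a = (-3, 4, -3)

Write a = (a_1, ..., a_3) in the standard basis. For each basis vector v_i, ℓ(v_i) = <v_i, a> is a linear equation in the a_j's. Collect the n equations into a matrix system V a = ℓ, where row i of V is v_i (expressed in the standard basis). Since V is invertible (lower-triangular with 1s on the diagonal, up to permutation), solve by back-substitution:
  V =
[[-1, 0, 1],
 [1, 1, 0],
 [1, 0, 0]]
  V a = (0, 1, -3)
Solving gives a = (-3, 4, -3).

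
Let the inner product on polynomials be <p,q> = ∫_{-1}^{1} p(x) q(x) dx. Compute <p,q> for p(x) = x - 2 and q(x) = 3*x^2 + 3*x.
<p,q> = -2

Expand the product: p(x)·q(x) = 3*x^3 - 3*x^2 - 6*x.
∫_{-1}^{1} of each monomial x^k gives [2/(k+1) if k even, 0 if k odd]. Integrating term-by-term (or equivalently evaluating the antiderivative F(x) = 3*x^4/4 - x^3 - 3*x^2 at the endpoints):
  F(1) − F(−1) = -13/4 − (-5/4) = -2.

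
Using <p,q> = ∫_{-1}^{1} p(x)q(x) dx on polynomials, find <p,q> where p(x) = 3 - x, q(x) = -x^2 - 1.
<p,q> = -8

Expand the product: p(x)·q(x) = x^3 - 3*x^2 + x - 3.
∫_{-1}^{1} of each monomial x^k gives [2/(k+1) if k even, 0 if k odd]. Integrating term-by-term (or equivalently evaluating the antiderivative F(x) = x^4/4 - x^3 + x^2/2 - 3*x at the endpoints):
  F(1) − F(−1) = -13/4 − (19/4) = -8.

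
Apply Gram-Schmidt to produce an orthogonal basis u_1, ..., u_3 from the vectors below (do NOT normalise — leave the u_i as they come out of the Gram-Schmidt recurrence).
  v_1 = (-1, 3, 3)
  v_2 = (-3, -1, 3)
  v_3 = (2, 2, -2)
Orthogonal basis:
  u_1 = (-1, 3, 3)
  u_2 = (-48/19, -46/19, 30/19)
  u_3 = (-12/35, 6/35, -2/7)

Apply the Gram-Schmidt recurrence
  u_1 = v_1
  u_i = v_i − Σ_{j<i} ((v_i · u_j) / (u_j · u_j)) · u_j.

Step by step this gives:
  u_1 = (-1, 3, 3)
  u_2 = (-48/19, -46/19, 30/19)
  u_3 = (-12/35, 6/35, -2/7)

Orthogonality check:
  u_2 · u_1 = 0 (should be 0)
  u_3 · u_1 = 0 (should be 0)
  u_3 · u_2 = 0 (should be 0)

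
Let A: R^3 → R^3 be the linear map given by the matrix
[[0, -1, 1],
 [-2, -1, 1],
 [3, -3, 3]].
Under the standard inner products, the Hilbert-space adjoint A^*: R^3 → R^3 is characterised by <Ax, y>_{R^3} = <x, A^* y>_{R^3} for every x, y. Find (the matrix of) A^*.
A^* = A^T =
[[0, -2, 3],
 [-1, -1, -3],
 [1, 1, 3]]

For real matrices with standard dot products, the defining identity <Ax, y> = <x, A^* y> gives (Ax)^T y = x^T (A^*) y, i.e. x^T A^T y = x^T (A^*) y. Since this holds for all x, y, we must have A^* = A^T. Therefore
A^* =
[[0, -2, 3],
 [-1, -1, -3],
 [1, 1, 3]].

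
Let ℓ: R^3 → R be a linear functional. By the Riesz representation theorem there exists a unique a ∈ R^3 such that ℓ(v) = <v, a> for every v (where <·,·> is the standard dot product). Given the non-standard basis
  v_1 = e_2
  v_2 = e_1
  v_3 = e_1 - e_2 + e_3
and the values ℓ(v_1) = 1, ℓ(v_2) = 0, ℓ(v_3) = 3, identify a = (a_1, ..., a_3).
a = (0, 1, 4)

Write a = (a_1, ..., a_3) in the standard basis. For each basis vector v_i, ℓ(v_i) = <v_i, a> is a linear equation in the a_j's. Collect the n equations into a matrix system V a = ℓ, where row i of V is v_i (expressed in the standard basis). Since V is invertible (lower-triangular with 1s on the diagonal, up to permutation), solve by back-substitution:
  V =
[[0, 1, 0],
 [1, 0, 0],
 [1, -1, 1]]
  V a = (1, 0, 3)
Solving gives a = (0, 1, 4).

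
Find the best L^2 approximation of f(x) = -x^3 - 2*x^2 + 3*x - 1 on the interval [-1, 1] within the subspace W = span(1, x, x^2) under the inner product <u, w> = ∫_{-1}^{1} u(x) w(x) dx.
g(x) = -2*x^2 + 12*x/5 - 1

The best approximation g ∈ W is the orthogonal projection of f onto W. Writing g = a_0 + a_1 x + a_2 x^2, the coefficients solve the normal equations G · a = b where
  G_{ij} = <φ_i, φ_j> and b_i = <f, φ_i>, with φ_0 = 1, φ_1 = x, φ_2 = x^2.
G =
  [2, 0, 2/3]
  [0, 2/3, 0]
  [2/3, 0, 2/5],
b = (-10/3, 8/5, -22/15).
Solving gives a_0 = -1, a_1 = 12/5, a_2 = -2, so
  g(x) = -2*x^2 + 12*x/5 - 1.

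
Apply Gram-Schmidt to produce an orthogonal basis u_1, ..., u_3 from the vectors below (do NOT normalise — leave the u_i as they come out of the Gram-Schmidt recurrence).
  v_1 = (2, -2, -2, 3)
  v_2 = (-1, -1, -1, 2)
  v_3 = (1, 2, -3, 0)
Orthogonal basis:
  u_1 = (2, -2, -2, 3)
  u_2 = (-37/21, -5/21, -5/21, 6/7)
  u_3 = (-5/83, 190/83, -225/83, -20/83)

Apply the Gram-Schmidt recurrence
  u_1 = v_1
  u_i = v_i − Σ_{j<i} ((v_i · u_j) / (u_j · u_j)) · u_j.

Step by step this gives:
  u_1 = (2, -2, -2, 3)
  u_2 = (-37/21, -5/21, -5/21, 6/7)
  u_3 = (-5/83, 190/83, -225/83, -20/83)

Orthogonality check:
  u_2 · u_1 = 0 (should be 0)
  u_3 · u_1 = 0 (should be 0)
  u_3 · u_2 = 0 (should be 0)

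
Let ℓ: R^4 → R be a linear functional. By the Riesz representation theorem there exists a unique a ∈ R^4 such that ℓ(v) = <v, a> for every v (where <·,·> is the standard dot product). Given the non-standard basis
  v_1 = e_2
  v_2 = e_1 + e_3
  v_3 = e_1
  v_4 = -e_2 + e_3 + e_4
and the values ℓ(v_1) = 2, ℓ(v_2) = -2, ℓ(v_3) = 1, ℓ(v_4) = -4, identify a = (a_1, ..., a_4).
a = (1, 2, -3, 1)

Write a = (a_1, ..., a_4) in the standard basis. For each basis vector v_i, ℓ(v_i) = <v_i, a> is a linear equation in the a_j's. Collect the n equations into a matrix system V a = ℓ, where row i of V is v_i (expressed in the standard basis). Since V is invertible (lower-triangular with 1s on the diagonal, up to permutation), solve by back-substitution:
  V =
[[0, 1, 0, 0],
 [1, 0, 1, 0],
 [1, 0, 0, 0],
 [0, -1, 1, 1]]
  V a = (2, -2, 1, -4)
Solving gives a = (1, 2, -3, 1).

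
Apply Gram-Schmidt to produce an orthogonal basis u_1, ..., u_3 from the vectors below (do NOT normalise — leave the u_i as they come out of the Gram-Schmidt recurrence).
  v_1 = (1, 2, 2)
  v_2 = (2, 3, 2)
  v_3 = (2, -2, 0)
Orthogonal basis:
  u_1 = (1, 2, 2)
  u_2 = (2/3, 1/3, -2/3)
  u_3 = (16/9, -16/9, 8/9)

Apply the Gram-Schmidt recurrence
  u_1 = v_1
  u_i = v_i − Σ_{j<i} ((v_i · u_j) / (u_j · u_j)) · u_j.

Step by step this gives:
  u_1 = (1, 2, 2)
  u_2 = (2/3, 1/3, -2/3)
  u_3 = (16/9, -16/9, 8/9)

Orthogonality check:
  u_2 · u_1 = 0 (should be 0)
  u_3 · u_1 = 0 (should be 0)
  u_3 · u_2 = 0 (should be 0)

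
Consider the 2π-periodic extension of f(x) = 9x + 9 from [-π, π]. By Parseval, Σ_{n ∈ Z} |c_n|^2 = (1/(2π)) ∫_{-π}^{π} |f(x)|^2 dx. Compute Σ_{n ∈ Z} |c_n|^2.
Σ |c_n|^2 = 27π^2 + 81

Expand and integrate term by term over [-π, π]:
  ∫ (9x)^2 dx = 81·(2π^3/3); ∫ 2·9·(9)·x dx = 0 (odd integrand); ∫ 9^2 dx = 81·2π.
So (1/(2π)) ∫_{-π}^{π} (9x + 9)^2 dx = 81π^2/3 + 81 = 27π^2 + 81.
Parseval ⇒ Σ |c_n|^2 = 27π^2 + 81.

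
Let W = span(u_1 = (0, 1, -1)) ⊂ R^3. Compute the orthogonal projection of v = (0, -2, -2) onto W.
proj_W(v) = (0, 0, 0)

Set up U = [u_1 | ... | u_1] ∈ R^(3×1). The projector onto W = col(U) is P = U (U^T U)^(-1) U^T.
Compute U^T U =
  [2],
and U^T v = (0).
Solve U^T U · c = U^T v for the coefficients: c = (0). The projection is proj_W(v) = U c.
Check: (v - proj_W(v)) · u_1 = 0  (should be 0).
Result: proj_W(v) = (0, 0, 0).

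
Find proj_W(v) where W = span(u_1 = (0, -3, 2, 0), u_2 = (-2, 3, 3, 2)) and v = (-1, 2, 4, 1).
proj_W(v) = (-584/329, 522/329, 1112/329, 584/329)

Set up U = [u_1 | ... | u_2] ∈ R^(4×2). The projector onto W = col(U) is P = U (U^T U)^(-1) U^T.
Compute U^T U =
  [13, -3]
  [-3, 26],
and U^T v = (2, 22).
Solve U^T U · c = U^T v for the coefficients: c = (118/329, 292/329). The projection is proj_W(v) = U c.
Check: (v - proj_W(v)) · u_1 = 0  (should be 0).
Check: (v - proj_W(v)) · u_2 = 0  (should be 0).
Result: proj_W(v) = (-584/329, 522/329, 1112/329, 584/329).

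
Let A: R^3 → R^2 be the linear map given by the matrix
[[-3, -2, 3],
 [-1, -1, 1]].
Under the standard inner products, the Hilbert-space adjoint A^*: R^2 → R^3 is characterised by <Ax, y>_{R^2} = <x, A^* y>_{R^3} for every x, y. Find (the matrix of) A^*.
A^* = A^T =
[[-3, -1],
 [-2, -1],
 [3, 1]]

For real matrices with standard dot products, the defining identity <Ax, y> = <x, A^* y> gives (Ax)^T y = x^T (A^*) y, i.e. x^T A^T y = x^T (A^*) y. Since this holds for all x, y, we must have A^* = A^T. Therefore
A^* =
[[-3, -1],
 [-2, -1],
 [3, 1]].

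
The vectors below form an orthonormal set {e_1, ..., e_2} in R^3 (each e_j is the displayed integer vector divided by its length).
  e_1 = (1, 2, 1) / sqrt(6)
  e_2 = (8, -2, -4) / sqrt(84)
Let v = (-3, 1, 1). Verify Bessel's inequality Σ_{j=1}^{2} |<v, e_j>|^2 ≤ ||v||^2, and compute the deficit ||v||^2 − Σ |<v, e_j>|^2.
Σ |<v, e_j>|^2 = 75/7; ||v||^2 = 11; deficit = 2/7

Write each e_j = u_j / sqrt(<u_j, u_j>) where u_j is the displayed integer vector. Then <v, e_j> = <v, u_j> / sqrt(<u_j, u_j>), so |<v, e_j>|^2 = <v, u_j>^2 / <u_j, u_j>.
Coefficients: <v, e_1> = 0/sqrt(6), <v, e_2> = -30/sqrt(84).
Square and sum: Σ |<v, e_j>|^2 = 75/7.
Compute ||v||^2 = v·v = 11.
Deficit = 11 − 75/7 = 2/7 ≥ 0, confirming Bessel's inequality. (The deficit equals ||v − Σ <v,e_j> e_j||^2, the squared distance from v to span{e_j}.)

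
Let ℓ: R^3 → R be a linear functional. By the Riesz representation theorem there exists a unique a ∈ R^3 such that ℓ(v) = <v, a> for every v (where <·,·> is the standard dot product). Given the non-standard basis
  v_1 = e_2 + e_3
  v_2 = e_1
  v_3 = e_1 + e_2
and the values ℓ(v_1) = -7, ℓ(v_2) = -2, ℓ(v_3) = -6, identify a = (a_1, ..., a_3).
a = (-2, -4, -3)

Write a = (a_1, ..., a_3) in the standard basis. For each basis vector v_i, ℓ(v_i) = <v_i, a> is a linear equation in the a_j's. Collect the n equations into a matrix system V a = ℓ, where row i of V is v_i (expressed in the standard basis). Since V is invertible (lower-triangular with 1s on the diagonal, up to permutation), solve by back-substitution:
  V =
[[0, 1, 1],
 [1, 0, 0],
 [1, 1, 0]]
  V a = (-7, -2, -6)
Solving gives a = (-2, -4, -3).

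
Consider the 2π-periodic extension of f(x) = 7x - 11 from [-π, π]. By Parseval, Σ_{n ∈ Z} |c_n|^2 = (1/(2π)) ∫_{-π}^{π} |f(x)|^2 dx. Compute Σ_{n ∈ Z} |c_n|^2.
Σ |c_n|^2 = 49π^2/3 + 121

Expand and integrate term by term over [-π, π]:
  ∫ (7x)^2 dx = 49·(2π^3/3); ∫ 2·7·(-11)·x dx = 0 (odd integrand); ∫ (-11)^2 dx = 121·2π.
So (1/(2π)) ∫_{-π}^{π} (7x - 11)^2 dx = 49π^2/3 + 121 = 49π^2/3 + 121.
Parseval ⇒ Σ |c_n|^2 = 49π^2/3 + 121.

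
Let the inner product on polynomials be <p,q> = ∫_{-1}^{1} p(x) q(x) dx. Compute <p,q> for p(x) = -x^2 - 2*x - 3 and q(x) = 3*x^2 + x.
<p,q> = -128/15

Expand the product: p(x)·q(x) = -3*x^4 - 7*x^3 - 11*x^2 - 3*x.
∫_{-1}^{1} of each monomial x^k gives [2/(k+1) if k even, 0 if k odd]. Integrating term-by-term (or equivalently evaluating the antiderivative F(x) = -3*x^5/5 - 7*x^4/4 - 11*x^3/3 - 3*x^2/2 at the endpoints):
  F(1) − F(−1) = -451/60 − (61/60) = -128/15.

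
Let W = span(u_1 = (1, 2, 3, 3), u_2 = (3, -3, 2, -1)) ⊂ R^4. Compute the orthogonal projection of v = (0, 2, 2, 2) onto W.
proj_W(v) = (4/23, 44/23, 40/23, 52/23)

Set up U = [u_1 | ... | u_2] ∈ R^(4×2). The projector onto W = col(U) is P = U (U^T U)^(-1) U^T.
Compute U^T U =
  [23, 0]
  [0, 23],
and U^T v = (16, -4).
Solve U^T U · c = U^T v for the coefficients: c = (16/23, -4/23). The projection is proj_W(v) = U c.
Check: (v - proj_W(v)) · u_1 = 0  (should be 0).
Check: (v - proj_W(v)) · u_2 = 0  (should be 0).
Result: proj_W(v) = (4/23, 44/23, 40/23, 52/23).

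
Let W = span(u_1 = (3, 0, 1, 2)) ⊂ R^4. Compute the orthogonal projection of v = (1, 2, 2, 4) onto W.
proj_W(v) = (39/14, 0, 13/14, 13/7)

Set up U = [u_1 | ... | u_1] ∈ R^(4×1). The projector onto W = col(U) is P = U (U^T U)^(-1) U^T.
Compute U^T U =
  [14],
and U^T v = (13).
Solve U^T U · c = U^T v for the coefficients: c = (13/14). The projection is proj_W(v) = U c.
Check: (v - proj_W(v)) · u_1 = 0  (should be 0).
Result: proj_W(v) = (39/14, 0, 13/14, 13/7).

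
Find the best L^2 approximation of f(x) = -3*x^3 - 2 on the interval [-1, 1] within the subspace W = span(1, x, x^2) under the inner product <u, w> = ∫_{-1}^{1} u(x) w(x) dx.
g(x) = -9*x/5 - 2

The best approximation g ∈ W is the orthogonal projection of f onto W. Writing g = a_0 + a_1 x + a_2 x^2, the coefficients solve the normal equations G · a = b where
  G_{ij} = <φ_i, φ_j> and b_i = <f, φ_i>, with φ_0 = 1, φ_1 = x, φ_2 = x^2.
G =
  [2, 0, 2/3]
  [0, 2/3, 0]
  [2/3, 0, 2/5],
b = (-4, -6/5, -4/3).
Solving gives a_0 = -2, a_1 = -9/5, a_2 = 0, so
  g(x) = -9*x/5 - 2.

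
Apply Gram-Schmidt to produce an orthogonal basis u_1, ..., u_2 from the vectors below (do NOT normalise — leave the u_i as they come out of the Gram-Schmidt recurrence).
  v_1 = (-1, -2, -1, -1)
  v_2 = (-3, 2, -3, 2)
Orthogonal basis:
  u_1 = (-1, -2, -1, -1)
  u_2 = (-3, 2, -3, 2)

Apply the Gram-Schmidt recurrence
  u_1 = v_1
  u_i = v_i − Σ_{j<i} ((v_i · u_j) / (u_j · u_j)) · u_j.

Step by step this gives:
  u_1 = (-1, -2, -1, -1)
  u_2 = (-3, 2, -3, 2)

Orthogonality check:
  u_2 · u_1 = 0 (should be 0)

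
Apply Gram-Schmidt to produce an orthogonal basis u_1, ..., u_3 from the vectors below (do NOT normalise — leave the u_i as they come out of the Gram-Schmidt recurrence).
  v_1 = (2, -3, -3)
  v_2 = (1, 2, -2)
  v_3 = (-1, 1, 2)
Orthogonal basis:
  u_1 = (2, -3, -3)
  u_2 = (9/11, 25/11, -19/11)
  u_3 = (18/97, 3/194, 21/194)

Apply the Gram-Schmidt recurrence
  u_1 = v_1
  u_i = v_i − Σ_{j<i} ((v_i · u_j) / (u_j · u_j)) · u_j.

Step by step this gives:
  u_1 = (2, -3, -3)
  u_2 = (9/11, 25/11, -19/11)
  u_3 = (18/97, 3/194, 21/194)

Orthogonality check:
  u_2 · u_1 = 0 (should be 0)
  u_3 · u_1 = 0 (should be 0)
  u_3 · u_2 = 0 (should be 0)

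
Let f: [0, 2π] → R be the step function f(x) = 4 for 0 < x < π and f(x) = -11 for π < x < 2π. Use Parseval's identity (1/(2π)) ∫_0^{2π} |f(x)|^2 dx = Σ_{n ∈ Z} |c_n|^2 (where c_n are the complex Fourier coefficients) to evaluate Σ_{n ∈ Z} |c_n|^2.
Σ |c_n|^2 = 137/2

Parseval equates the L^2 energy of f (normalised by 1/(2π)) with the ℓ^2 sum of its Fourier coefficients: (1/(2π)) ∫_0^{2π} |f|^2 = Σ |c_n|^2.
Compute the left side: (1/(2π)) [∫_0^π 4^2 dx + ∫_π^{2π} (-11)^2 dx] = (1/(2π)) · (16π + 121π) = (16 + 121)/2 = 137/2.
So Σ_{n ∈ Z} |c_n|^2 = 137/2.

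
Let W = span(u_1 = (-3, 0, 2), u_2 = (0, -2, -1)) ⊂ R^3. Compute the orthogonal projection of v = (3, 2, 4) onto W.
proj_W(v) = (63/61, 212/61, 64/61)

Set up U = [u_1 | ... | u_2] ∈ R^(3×2). The projector onto W = col(U) is P = U (U^T U)^(-1) U^T.
Compute U^T U =
  [13, -2]
  [-2, 5],
and U^T v = (-1, -8).
Solve U^T U · c = U^T v for the coefficients: c = (-21/61, -106/61). The projection is proj_W(v) = U c.
Check: (v - proj_W(v)) · u_1 = 0  (should be 0).
Check: (v - proj_W(v)) · u_2 = 0  (should be 0).
Result: proj_W(v) = (63/61, 212/61, 64/61).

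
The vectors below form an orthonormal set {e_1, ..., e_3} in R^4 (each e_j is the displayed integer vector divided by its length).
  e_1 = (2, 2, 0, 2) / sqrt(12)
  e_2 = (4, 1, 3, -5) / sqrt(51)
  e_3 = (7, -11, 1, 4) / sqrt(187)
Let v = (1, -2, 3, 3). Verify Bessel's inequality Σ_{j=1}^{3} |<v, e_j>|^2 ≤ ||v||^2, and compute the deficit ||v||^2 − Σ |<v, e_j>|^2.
Σ |<v, e_j>|^2 = 12; ||v||^2 = 23; deficit = 11

Write each e_j = u_j / sqrt(<u_j, u_j>) where u_j is the displayed integer vector. Then <v, e_j> = <v, u_j> / sqrt(<u_j, u_j>), so |<v, e_j>|^2 = <v, u_j>^2 / <u_j, u_j>.
Coefficients: <v, e_1> = 4/sqrt(12), <v, e_2> = -4/sqrt(51), <v, e_3> = 44/sqrt(187).
Square and sum: Σ |<v, e_j>|^2 = 12.
Compute ||v||^2 = v·v = 23.
Deficit = 23 − 12 = 11 ≥ 0, confirming Bessel's inequality. (The deficit equals ||v − Σ <v,e_j> e_j||^2, the squared distance from v to span{e_j}.)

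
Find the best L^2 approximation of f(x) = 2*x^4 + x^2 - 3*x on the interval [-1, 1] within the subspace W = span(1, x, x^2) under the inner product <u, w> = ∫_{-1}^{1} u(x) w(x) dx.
g(x) = 19*x^2/7 - 3*x - 6/35

The best approximation g ∈ W is the orthogonal projection of f onto W. Writing g = a_0 + a_1 x + a_2 x^2, the coefficients solve the normal equations G · a = b where
  G_{ij} = <φ_i, φ_j> and b_i = <f, φ_i>, with φ_0 = 1, φ_1 = x, φ_2 = x^2.
G =
  [2, 0, 2/3]
  [0, 2/3, 0]
  [2/3, 0, 2/5],
b = (22/15, -2, 34/35).
Solving gives a_0 = -6/35, a_1 = -3, a_2 = 19/7, so
  g(x) = 19*x^2/7 - 3*x - 6/35.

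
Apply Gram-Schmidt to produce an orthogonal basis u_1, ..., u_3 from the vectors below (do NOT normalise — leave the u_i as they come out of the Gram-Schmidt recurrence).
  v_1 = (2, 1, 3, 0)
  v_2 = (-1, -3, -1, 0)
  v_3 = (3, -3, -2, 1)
Orthogonal basis:
  u_1 = (2, 1, 3, 0)
  u_2 = (1/7, -17/7, 5/7, 0)
  u_3 = (148/45, -37/90, -37/18, 1)

Apply the Gram-Schmidt recurrence
  u_1 = v_1
  u_i = v_i − Σ_{j<i} ((v_i · u_j) / (u_j · u_j)) · u_j.

Step by step this gives:
  u_1 = (2, 1, 3, 0)
  u_2 = (1/7, -17/7, 5/7, 0)
  u_3 = (148/45, -37/90, -37/18, 1)

Orthogonality check:
  u_2 · u_1 = 0 (should be 0)
  u_3 · u_1 = 0 (should be 0)
  u_3 · u_2 = 0 (should be 0)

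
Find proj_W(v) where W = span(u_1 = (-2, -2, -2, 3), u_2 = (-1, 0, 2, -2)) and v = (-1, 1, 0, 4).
proj_W(v) = (-53/125, -104/125, -206/125, 258/125)

Set up U = [u_1 | ... | u_2] ∈ R^(4×2). The projector onto W = col(U) is P = U (U^T U)^(-1) U^T.
Compute U^T U =
  [21, -8]
  [-8, 9],
and U^T v = (12, -7).
Solve U^T U · c = U^T v for the coefficients: c = (52/125, -51/125). The projection is proj_W(v) = U c.
Check: (v - proj_W(v)) · u_1 = 0  (should be 0).
Check: (v - proj_W(v)) · u_2 = 0  (should be 0).
Result: proj_W(v) = (-53/125, -104/125, -206/125, 258/125).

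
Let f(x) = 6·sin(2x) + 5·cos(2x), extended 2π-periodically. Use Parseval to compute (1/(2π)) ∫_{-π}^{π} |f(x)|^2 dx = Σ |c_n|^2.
Σ |c_n|^2 = 61/2

Expand |f|^2 and use orthogonality of {sin(nx), cos(mx)} on [-π, π]:
  ∫_{-π}^{π} sin(nx)^2 dx = π, ∫ cos(mx)^2 dx = π, and cross terms integrate to 0.
So ∫_{-π}^{π} f(x)^2 dx = 6^2 · π + 5^2 · π = (36 + 25)π.
Divide by 2π: (36 + 25)/2 = 61/2.
By Parseval, this equals Σ |c_n|^2.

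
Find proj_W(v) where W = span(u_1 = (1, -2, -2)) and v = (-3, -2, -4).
proj_W(v) = (1, -2, -2)

Set up U = [u_1 | ... | u_1] ∈ R^(3×1). The projector onto W = col(U) is P = U (U^T U)^(-1) U^T.
Compute U^T U =
  [9],
and U^T v = (9).
Solve U^T U · c = U^T v for the coefficients: c = (1). The projection is proj_W(v) = U c.
Check: (v - proj_W(v)) · u_1 = 0  (should be 0).
Result: proj_W(v) = (1, -2, -2).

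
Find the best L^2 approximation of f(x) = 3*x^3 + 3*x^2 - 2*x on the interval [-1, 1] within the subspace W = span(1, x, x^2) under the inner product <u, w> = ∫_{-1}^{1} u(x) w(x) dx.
g(x) = 3*x^2 - x/5

The best approximation g ∈ W is the orthogonal projection of f onto W. Writing g = a_0 + a_1 x + a_2 x^2, the coefficients solve the normal equations G · a = b where
  G_{ij} = <φ_i, φ_j> and b_i = <f, φ_i>, with φ_0 = 1, φ_1 = x, φ_2 = x^2.
G =
  [2, 0, 2/3]
  [0, 2/3, 0]
  [2/3, 0, 2/5],
b = (2, -2/15, 6/5).
Solving gives a_0 = 0, a_1 = -1/5, a_2 = 3, so
  g(x) = 3*x^2 - x/5.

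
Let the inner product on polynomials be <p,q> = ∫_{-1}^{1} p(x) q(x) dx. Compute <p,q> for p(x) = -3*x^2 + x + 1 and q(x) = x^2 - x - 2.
<p,q> = -6/5

Expand the product: p(x)·q(x) = -3*x^4 + 4*x^3 + 6*x^2 - 3*x - 2.
∫_{-1}^{1} of each monomial x^k gives [2/(k+1) if k even, 0 if k odd]. Integrating term-by-term (or equivalently evaluating the antiderivative F(x) = -3*x^5/5 + x^4 + 2*x^3 - 3*x^2/2 - 2*x at the endpoints):
  F(1) − F(−1) = -11/10 − (1/10) = -6/5.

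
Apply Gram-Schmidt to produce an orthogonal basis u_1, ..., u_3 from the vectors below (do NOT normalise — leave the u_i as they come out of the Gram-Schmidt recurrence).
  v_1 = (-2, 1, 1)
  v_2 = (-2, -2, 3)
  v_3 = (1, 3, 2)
Orthogonal basis:
  u_1 = (-2, 1, 1)
  u_2 = (-1/3, -17/6, 13/6)
  u_3 = (145/77, 116/77, 174/77)

Apply the Gram-Schmidt recurrence
  u_1 = v_1
  u_i = v_i − Σ_{j<i} ((v_i · u_j) / (u_j · u_j)) · u_j.

Step by step this gives:
  u_1 = (-2, 1, 1)
  u_2 = (-1/3, -17/6, 13/6)
  u_3 = (145/77, 116/77, 174/77)

Orthogonality check:
  u_2 · u_1 = 0 (should be 0)
  u_3 · u_1 = 0 (should be 0)
  u_3 · u_2 = 0 (should be 0)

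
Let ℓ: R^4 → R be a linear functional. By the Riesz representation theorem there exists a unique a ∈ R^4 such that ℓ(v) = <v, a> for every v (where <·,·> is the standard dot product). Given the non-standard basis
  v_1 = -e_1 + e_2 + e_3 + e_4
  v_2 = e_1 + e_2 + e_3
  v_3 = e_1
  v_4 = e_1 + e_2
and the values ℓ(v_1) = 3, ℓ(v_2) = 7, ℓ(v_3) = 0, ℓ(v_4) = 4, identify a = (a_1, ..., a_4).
a = (0, 4, 3, -4)

Write a = (a_1, ..., a_4) in the standard basis. For each basis vector v_i, ℓ(v_i) = <v_i, a> is a linear equation in the a_j's. Collect the n equations into a matrix system V a = ℓ, where row i of V is v_i (expressed in the standard basis). Since V is invertible (lower-triangular with 1s on the diagonal, up to permutation), solve by back-substitution:
  V =
[[-1, 1, 1, 1],
 [1, 1, 1, 0],
 [1, 0, 0, 0],
 [1, 1, 0, 0]]
  V a = (3, 7, 0, 4)
Solving gives a = (0, 4, 3, -4).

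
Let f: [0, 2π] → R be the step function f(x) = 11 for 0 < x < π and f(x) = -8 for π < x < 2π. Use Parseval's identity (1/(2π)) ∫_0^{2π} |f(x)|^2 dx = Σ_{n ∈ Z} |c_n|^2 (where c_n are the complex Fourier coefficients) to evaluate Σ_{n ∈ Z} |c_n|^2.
Σ |c_n|^2 = 185/2

Parseval equates the L^2 energy of f (normalised by 1/(2π)) with the ℓ^2 sum of its Fourier coefficients: (1/(2π)) ∫_0^{2π} |f|^2 = Σ |c_n|^2.
Compute the left side: (1/(2π)) [∫_0^π 11^2 dx + ∫_π^{2π} (-8)^2 dx] = (1/(2π)) · (121π + 64π) = (121 + 64)/2 = 185/2.
So Σ_{n ∈ Z} |c_n|^2 = 185/2.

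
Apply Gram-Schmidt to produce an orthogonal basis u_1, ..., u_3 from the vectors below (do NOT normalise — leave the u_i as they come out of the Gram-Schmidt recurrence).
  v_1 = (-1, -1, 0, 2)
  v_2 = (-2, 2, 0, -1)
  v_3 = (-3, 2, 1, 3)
Orthogonal basis:
  u_1 = (-1, -1, 0, 2)
  u_2 = (-7/3, 5/3, 0, -1/3)
  u_3 = (39/50, 13/10, 1, 26/25)

Apply the Gram-Schmidt recurrence
  u_1 = v_1
  u_i = v_i − Σ_{j<i} ((v_i · u_j) / (u_j · u_j)) · u_j.

Step by step this gives:
  u_1 = (-1, -1, 0, 2)
  u_2 = (-7/3, 5/3, 0, -1/3)
  u_3 = (39/50, 13/10, 1, 26/25)

Orthogonality check:
  u_2 · u_1 = 0 (should be 0)
  u_3 · u_1 = 0 (should be 0)
  u_3 · u_2 = 0 (should be 0)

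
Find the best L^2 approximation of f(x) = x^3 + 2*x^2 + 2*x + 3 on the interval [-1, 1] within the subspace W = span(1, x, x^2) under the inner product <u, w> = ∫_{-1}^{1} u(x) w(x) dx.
g(x) = 2*x^2 + 13*x/5 + 3

The best approximation g ∈ W is the orthogonal projection of f onto W. Writing g = a_0 + a_1 x + a_2 x^2, the coefficients solve the normal equations G · a = b where
  G_{ij} = <φ_i, φ_j> and b_i = <f, φ_i>, with φ_0 = 1, φ_1 = x, φ_2 = x^2.
G =
  [2, 0, 2/3]
  [0, 2/3, 0]
  [2/3, 0, 2/5],
b = (22/3, 26/15, 14/5).
Solving gives a_0 = 3, a_1 = 13/5, a_2 = 2, so
  g(x) = 2*x^2 + 13*x/5 + 3.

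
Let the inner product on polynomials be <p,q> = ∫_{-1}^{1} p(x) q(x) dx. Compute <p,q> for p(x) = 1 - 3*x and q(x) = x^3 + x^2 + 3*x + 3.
<p,q> = -8/15

Expand the product: p(x)·q(x) = -3*x^4 - 2*x^3 - 8*x^2 - 6*x + 3.
∫_{-1}^{1} of each monomial x^k gives [2/(k+1) if k even, 0 if k odd]. Integrating term-by-term (or equivalently evaluating the antiderivative F(x) = -3*x^5/5 - x^4/2 - 8*x^3/3 - 3*x^2 + 3*x at the endpoints):
  F(1) − F(−1) = -113/30 − (-97/30) = -8/15.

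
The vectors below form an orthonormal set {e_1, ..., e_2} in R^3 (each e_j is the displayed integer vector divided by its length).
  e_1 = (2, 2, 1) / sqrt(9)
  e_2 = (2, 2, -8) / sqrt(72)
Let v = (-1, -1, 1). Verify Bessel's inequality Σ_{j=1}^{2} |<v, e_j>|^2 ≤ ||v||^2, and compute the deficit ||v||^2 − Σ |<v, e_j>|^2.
Σ |<v, e_j>|^2 = 3; ||v||^2 = 3; deficit = 0

Write each e_j = u_j / sqrt(<u_j, u_j>) where u_j is the displayed integer vector. Then <v, e_j> = <v, u_j> / sqrt(<u_j, u_j>), so |<v, e_j>|^2 = <v, u_j>^2 / <u_j, u_j>.
Coefficients: <v, e_1> = -3/sqrt(9), <v, e_2> = -12/sqrt(72).
Square and sum: Σ |<v, e_j>|^2 = 3.
Compute ||v||^2 = v·v = 3.
Deficit = 3 − 3 = 0 ≥ 0, confirming Bessel's inequality. (The deficit equals ||v − Σ <v,e_j> e_j||^2, the squared distance from v to span{e_j}.)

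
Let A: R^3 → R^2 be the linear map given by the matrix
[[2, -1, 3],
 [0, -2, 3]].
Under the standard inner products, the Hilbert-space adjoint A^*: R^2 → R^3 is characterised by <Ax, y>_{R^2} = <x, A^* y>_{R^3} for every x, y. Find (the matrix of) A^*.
A^* = A^T =
[[2, 0],
 [-1, -2],
 [3, 3]]

For real matrices with standard dot products, the defining identity <Ax, y> = <x, A^* y> gives (Ax)^T y = x^T (A^*) y, i.e. x^T A^T y = x^T (A^*) y. Since this holds for all x, y, we must have A^* = A^T. Therefore
A^* =
[[2, 0],
 [-1, -2],
 [3, 3]].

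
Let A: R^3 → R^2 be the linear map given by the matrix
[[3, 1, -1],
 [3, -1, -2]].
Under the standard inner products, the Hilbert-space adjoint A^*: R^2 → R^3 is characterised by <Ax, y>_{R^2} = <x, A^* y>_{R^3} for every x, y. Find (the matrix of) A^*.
A^* = A^T =
[[3, 3],
 [1, -1],
 [-1, -2]]

For real matrices with standard dot products, the defining identity <Ax, y> = <x, A^* y> gives (Ax)^T y = x^T (A^*) y, i.e. x^T A^T y = x^T (A^*) y. Since this holds for all x, y, we must have A^* = A^T. Therefore
A^* =
[[3, 3],
 [1, -1],
 [-1, -2]].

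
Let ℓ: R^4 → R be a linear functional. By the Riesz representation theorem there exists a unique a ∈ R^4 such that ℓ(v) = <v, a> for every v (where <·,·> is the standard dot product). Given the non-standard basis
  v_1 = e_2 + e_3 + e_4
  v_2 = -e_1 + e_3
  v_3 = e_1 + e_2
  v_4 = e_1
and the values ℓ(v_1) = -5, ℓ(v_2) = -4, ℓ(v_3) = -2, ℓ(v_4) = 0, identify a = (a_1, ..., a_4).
a = (0, -2, -4, 1)

Write a = (a_1, ..., a_4) in the standard basis. For each basis vector v_i, ℓ(v_i) = <v_i, a> is a linear equation in the a_j's. Collect the n equations into a matrix system V a = ℓ, where row i of V is v_i (expressed in the standard basis). Since V is invertible (lower-triangular with 1s on the diagonal, up to permutation), solve by back-substitution:
  V =
[[0, 1, 1, 1],
 [-1, 0, 1, 0],
 [1, 1, 0, 0],
 [1, 0, 0, 0]]
  V a = (-5, -4, -2, 0)
Solving gives a = (0, -2, -4, 1).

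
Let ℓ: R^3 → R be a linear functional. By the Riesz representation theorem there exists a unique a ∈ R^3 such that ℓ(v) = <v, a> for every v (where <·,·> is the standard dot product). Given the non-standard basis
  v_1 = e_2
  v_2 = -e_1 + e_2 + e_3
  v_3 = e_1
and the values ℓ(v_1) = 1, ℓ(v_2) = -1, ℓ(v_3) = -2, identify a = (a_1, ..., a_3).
a = (-2, 1, -4)

Write a = (a_1, ..., a_3) in the standard basis. For each basis vector v_i, ℓ(v_i) = <v_i, a> is a linear equation in the a_j's. Collect the n equations into a matrix system V a = ℓ, where row i of V is v_i (expressed in the standard basis). Since V is invertible (lower-triangular with 1s on the diagonal, up to permutation), solve by back-substitution:
  V =
[[0, 1, 0],
 [-1, 1, 1],
 [1, 0, 0]]
  V a = (1, -1, -2)
Solving gives a = (-2, 1, -4).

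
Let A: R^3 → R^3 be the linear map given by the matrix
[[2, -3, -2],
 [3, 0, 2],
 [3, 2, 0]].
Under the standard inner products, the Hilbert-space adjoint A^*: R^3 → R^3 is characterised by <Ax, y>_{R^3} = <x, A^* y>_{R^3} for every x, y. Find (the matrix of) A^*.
A^* = A^T =
[[2, 3, 3],
 [-3, 0, 2],
 [-2, 2, 0]]

For real matrices with standard dot products, the defining identity <Ax, y> = <x, A^* y> gives (Ax)^T y = x^T (A^*) y, i.e. x^T A^T y = x^T (A^*) y. Since this holds for all x, y, we must have A^* = A^T. Therefore
A^* =
[[2, 3, 3],
 [-3, 0, 2],
 [-2, 2, 0]].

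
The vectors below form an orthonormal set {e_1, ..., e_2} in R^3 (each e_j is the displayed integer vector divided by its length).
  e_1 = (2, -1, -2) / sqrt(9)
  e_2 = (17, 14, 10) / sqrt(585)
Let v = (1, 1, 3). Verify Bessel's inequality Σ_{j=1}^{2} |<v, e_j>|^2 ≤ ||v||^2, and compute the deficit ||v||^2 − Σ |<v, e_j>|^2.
Σ |<v, e_j>|^2 = 594/65; ||v||^2 = 11; deficit = 121/65

Write each e_j = u_j / sqrt(<u_j, u_j>) where u_j is the displayed integer vector. Then <v, e_j> = <v, u_j> / sqrt(<u_j, u_j>), so |<v, e_j>|^2 = <v, u_j>^2 / <u_j, u_j>.
Coefficients: <v, e_1> = -5/sqrt(9), <v, e_2> = 61/sqrt(585).
Square and sum: Σ |<v, e_j>|^2 = 594/65.
Compute ||v||^2 = v·v = 11.
Deficit = 11 − 594/65 = 121/65 ≥ 0, confirming Bessel's inequality. (The deficit equals ||v − Σ <v,e_j> e_j||^2, the squared distance from v to span{e_j}.)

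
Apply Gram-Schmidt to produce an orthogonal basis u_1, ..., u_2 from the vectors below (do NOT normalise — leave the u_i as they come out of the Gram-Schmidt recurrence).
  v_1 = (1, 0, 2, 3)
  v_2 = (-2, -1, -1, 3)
Orthogonal basis:
  u_1 = (1, 0, 2, 3)
  u_2 = (-33/14, -1, -12/7, 27/14)

Apply the Gram-Schmidt recurrence
  u_1 = v_1
  u_i = v_i − Σ_{j<i} ((v_i · u_j) / (u_j · u_j)) · u_j.

Step by step this gives:
  u_1 = (1, 0, 2, 3)
  u_2 = (-33/14, -1, -12/7, 27/14)

Orthogonality check:
  u_2 · u_1 = 0 (should be 0)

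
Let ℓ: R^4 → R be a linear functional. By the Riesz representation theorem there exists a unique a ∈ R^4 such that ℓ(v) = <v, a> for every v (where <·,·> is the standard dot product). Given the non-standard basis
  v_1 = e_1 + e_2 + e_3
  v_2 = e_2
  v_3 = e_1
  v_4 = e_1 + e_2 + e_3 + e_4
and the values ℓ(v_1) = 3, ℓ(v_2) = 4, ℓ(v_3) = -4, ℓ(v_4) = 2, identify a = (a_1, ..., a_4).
a = (-4, 4, 3, -1)

Write a = (a_1, ..., a_4) in the standard basis. For each basis vector v_i, ℓ(v_i) = <v_i, a> is a linear equation in the a_j's. Collect the n equations into a matrix system V a = ℓ, where row i of V is v_i (expressed in the standard basis). Since V is invertible (lower-triangular with 1s on the diagonal, up to permutation), solve by back-substitution:
  V =
[[1, 1, 1, 0],
 [0, 1, 0, 0],
 [1, 0, 0, 0],
 [1, 1, 1, 1]]
  V a = (3, 4, -4, 2)
Solving gives a = (-4, 4, 3, -1).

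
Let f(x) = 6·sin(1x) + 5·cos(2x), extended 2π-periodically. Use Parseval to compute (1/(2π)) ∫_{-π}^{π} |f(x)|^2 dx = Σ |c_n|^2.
Σ |c_n|^2 = 61/2

Expand |f|^2 and use orthogonality of {sin(nx), cos(mx)} on [-π, π]:
  ∫_{-π}^{π} sin(nx)^2 dx = π, ∫ cos(mx)^2 dx = π, and cross terms integrate to 0.
So ∫_{-π}^{π} f(x)^2 dx = 6^2 · π + 5^2 · π = (36 + 25)π.
Divide by 2π: (36 + 25)/2 = 61/2.
By Parseval, this equals Σ |c_n|^2.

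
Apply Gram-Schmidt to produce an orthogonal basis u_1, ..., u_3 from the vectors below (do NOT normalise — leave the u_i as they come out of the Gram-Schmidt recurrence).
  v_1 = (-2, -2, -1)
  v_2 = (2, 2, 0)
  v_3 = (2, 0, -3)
Orthogonal basis:
  u_1 = (-2, -2, -1)
  u_2 = (2/9, 2/9, -8/9)
  u_3 = (1, -1, 0)

Apply the Gram-Schmidt recurrence
  u_1 = v_1
  u_i = v_i − Σ_{j<i} ((v_i · u_j) / (u_j · u_j)) · u_j.

Step by step this gives:
  u_1 = (-2, -2, -1)
  u_2 = (2/9, 2/9, -8/9)
  u_3 = (1, -1, 0)

Orthogonality check:
  u_2 · u_1 = 0 (should be 0)
  u_3 · u_1 = 0 (should be 0)
  u_3 · u_2 = 0 (should be 0)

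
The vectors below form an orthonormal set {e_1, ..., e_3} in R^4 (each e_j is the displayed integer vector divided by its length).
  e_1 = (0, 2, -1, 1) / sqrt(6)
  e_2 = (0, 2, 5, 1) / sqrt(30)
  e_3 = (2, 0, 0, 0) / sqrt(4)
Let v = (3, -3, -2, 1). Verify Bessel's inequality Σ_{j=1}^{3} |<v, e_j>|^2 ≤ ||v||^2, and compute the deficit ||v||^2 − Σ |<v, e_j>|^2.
Σ |<v, e_j>|^2 = 18; ||v||^2 = 23; deficit = 5

Write each e_j = u_j / sqrt(<u_j, u_j>) where u_j is the displayed integer vector. Then <v, e_j> = <v, u_j> / sqrt(<u_j, u_j>), so |<v, e_j>|^2 = <v, u_j>^2 / <u_j, u_j>.
Coefficients: <v, e_1> = -3/sqrt(6), <v, e_2> = -15/sqrt(30), <v, e_3> = 6/sqrt(4).
Square and sum: Σ |<v, e_j>|^2 = 18.
Compute ||v||^2 = v·v = 23.
Deficit = 23 − 18 = 5 ≥ 0, confirming Bessel's inequality. (The deficit equals ||v − Σ <v,e_j> e_j||^2, the squared distance from v to span{e_j}.)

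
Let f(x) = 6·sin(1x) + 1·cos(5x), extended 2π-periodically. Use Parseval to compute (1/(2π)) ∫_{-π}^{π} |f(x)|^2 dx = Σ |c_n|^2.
Σ |c_n|^2 = 37/2

Expand |f|^2 and use orthogonality of {sin(nx), cos(mx)} on [-π, π]:
  ∫_{-π}^{π} sin(nx)^2 dx = π, ∫ cos(mx)^2 dx = π, and cross terms integrate to 0.
So ∫_{-π}^{π} f(x)^2 dx = 6^2 · π + 1^2 · π = (36 + 1)π.
Divide by 2π: (36 + 1)/2 = 37/2.
By Parseval, this equals Σ |c_n|^2.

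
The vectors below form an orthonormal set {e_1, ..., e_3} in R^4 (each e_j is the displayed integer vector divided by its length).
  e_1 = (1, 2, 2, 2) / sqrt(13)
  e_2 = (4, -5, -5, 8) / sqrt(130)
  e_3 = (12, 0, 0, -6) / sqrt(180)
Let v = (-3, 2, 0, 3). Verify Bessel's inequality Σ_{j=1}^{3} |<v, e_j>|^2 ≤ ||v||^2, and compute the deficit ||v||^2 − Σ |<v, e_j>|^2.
Σ |<v, e_j>|^2 = 20; ||v||^2 = 22; deficit = 2

Write each e_j = u_j / sqrt(<u_j, u_j>) where u_j is the displayed integer vector. Then <v, e_j> = <v, u_j> / sqrt(<u_j, u_j>), so |<v, e_j>|^2 = <v, u_j>^2 / <u_j, u_j>.
Coefficients: <v, e_1> = 7/sqrt(13), <v, e_2> = 2/sqrt(130), <v, e_3> = -54/sqrt(180).
Square and sum: Σ |<v, e_j>|^2 = 20.
Compute ||v||^2 = v·v = 22.
Deficit = 22 − 20 = 2 ≥ 0, confirming Bessel's inequality. (The deficit equals ||v − Σ <v,e_j> e_j||^2, the squared distance from v to span{e_j}.)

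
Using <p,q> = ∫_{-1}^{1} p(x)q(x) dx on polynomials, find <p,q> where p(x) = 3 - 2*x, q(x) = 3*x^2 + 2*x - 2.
<p,q> = -26/3

Expand the product: p(x)·q(x) = -6*x^3 + 5*x^2 + 10*x - 6.
∫_{-1}^{1} of each monomial x^k gives [2/(k+1) if k even, 0 if k odd]. Integrating term-by-term (or equivalently evaluating the antiderivative F(x) = -3*x^4/2 + 5*x^3/3 + 5*x^2 - 6*x at the endpoints):
  F(1) − F(−1) = -5/6 − (47/6) = -26/3.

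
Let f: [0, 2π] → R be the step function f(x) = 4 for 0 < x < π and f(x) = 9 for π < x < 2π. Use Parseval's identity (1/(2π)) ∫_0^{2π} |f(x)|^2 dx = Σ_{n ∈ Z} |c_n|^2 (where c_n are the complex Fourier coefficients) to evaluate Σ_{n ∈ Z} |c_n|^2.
Σ |c_n|^2 = 97/2

Parseval equates the L^2 energy of f (normalised by 1/(2π)) with the ℓ^2 sum of its Fourier coefficients: (1/(2π)) ∫_0^{2π} |f|^2 = Σ |c_n|^2.
Compute the left side: (1/(2π)) [∫_0^π 4^2 dx + ∫_π^{2π} 9^2 dx] = (1/(2π)) · (16π + 81π) = (16 + 81)/2 = 97/2.
So Σ_{n ∈ Z} |c_n|^2 = 97/2.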